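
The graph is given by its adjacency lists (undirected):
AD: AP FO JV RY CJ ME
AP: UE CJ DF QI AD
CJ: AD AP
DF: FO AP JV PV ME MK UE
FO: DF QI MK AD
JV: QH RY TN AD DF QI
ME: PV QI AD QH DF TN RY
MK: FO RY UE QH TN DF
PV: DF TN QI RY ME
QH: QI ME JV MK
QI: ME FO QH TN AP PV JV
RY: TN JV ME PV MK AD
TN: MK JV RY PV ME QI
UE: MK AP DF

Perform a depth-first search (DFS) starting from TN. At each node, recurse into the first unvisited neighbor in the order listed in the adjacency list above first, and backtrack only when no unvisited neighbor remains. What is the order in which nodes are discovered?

TN MK FO DF AP UE CJ AD JV QH QI ME PV RY

Visit TN
TN → MK
MK → FO
FO → DF
DF → AP
AP → UE
AP → CJ
CJ → AD
AD → JV
JV → QH
QH → QI
QI → ME
ME → PV
PV → RY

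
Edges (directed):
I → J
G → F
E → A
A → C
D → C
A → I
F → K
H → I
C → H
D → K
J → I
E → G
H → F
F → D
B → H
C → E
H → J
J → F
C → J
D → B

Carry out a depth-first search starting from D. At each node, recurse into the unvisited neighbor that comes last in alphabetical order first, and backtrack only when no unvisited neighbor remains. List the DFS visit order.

Visit D
D → K
D → C
C → J
J → I
J → F
C → H
C → E
E → G
E → A
D → B

D, K, C, J, I, F, H, E, G, A, B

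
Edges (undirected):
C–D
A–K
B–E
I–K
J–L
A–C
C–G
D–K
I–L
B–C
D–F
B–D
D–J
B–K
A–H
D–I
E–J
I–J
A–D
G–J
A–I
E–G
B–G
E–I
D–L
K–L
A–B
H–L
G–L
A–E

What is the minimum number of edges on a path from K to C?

2

Level 0: K
Level 1: A, B, D, I, L
Level 2: C, E, F, G, H, J
C first appears at level 2.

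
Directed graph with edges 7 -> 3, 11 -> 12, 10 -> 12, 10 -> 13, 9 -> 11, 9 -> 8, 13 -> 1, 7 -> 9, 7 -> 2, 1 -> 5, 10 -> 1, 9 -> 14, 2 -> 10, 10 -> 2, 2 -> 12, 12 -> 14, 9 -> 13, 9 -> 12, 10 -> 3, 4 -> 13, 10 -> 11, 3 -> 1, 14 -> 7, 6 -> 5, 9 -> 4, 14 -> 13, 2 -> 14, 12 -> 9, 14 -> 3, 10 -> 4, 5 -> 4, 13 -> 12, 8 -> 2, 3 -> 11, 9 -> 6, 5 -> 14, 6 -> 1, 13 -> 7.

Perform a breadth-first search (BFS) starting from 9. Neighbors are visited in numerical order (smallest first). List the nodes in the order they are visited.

Visit 9; enqueue 4, 6, 8, 11, 12, 13, 14 → queue [4, 6, 8, 11, 12, 13, 14]
Visit 4 → queue [6, 8, 11, 12, 13, 14]
Visit 6; enqueue 1, 5 → queue [8, 11, 12, 13, 14, 1, 5]
Visit 8; enqueue 2 → queue [11, 12, 13, 14, 1, 5, 2]
Visit 11 → queue [12, 13, 14, 1, 5, 2]
Visit 12 → queue [13, 14, 1, 5, 2]
Visit 13; enqueue 7 → queue [14, 1, 5, 2, 7]
Visit 14; enqueue 3 → queue [1, 5, 2, 7, 3]
Visit 1 → queue [5, 2, 7, 3]
Visit 5 → queue [2, 7, 3]
Visit 2; enqueue 10 → queue [7, 3, 10]
Visit 7 → queue [3, 10]
Visit 3 → queue [10]
Visit 10 → queue []

9, 4, 6, 8, 11, 12, 13, 14, 1, 5, 2, 7, 3, 10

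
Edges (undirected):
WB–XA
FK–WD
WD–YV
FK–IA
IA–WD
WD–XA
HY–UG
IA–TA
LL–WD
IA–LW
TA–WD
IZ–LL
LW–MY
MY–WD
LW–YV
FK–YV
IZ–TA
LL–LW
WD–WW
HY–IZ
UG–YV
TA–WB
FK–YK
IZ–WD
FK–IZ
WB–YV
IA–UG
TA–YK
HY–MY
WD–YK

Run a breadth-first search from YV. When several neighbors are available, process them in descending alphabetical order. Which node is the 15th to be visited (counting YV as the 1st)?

Visit YV; enqueue WD, WB, UG, LW, FK → queue [WD, WB, UG, LW, FK]
Visit WD; enqueue YK, XA, WW, TA, MY, LL, IZ, IA → queue [WB, UG, LW, FK, YK, XA, WW, TA, MY, LL, IZ, IA]
Visit WB → queue [UG, LW, FK, YK, XA, WW, TA, MY, LL, IZ, IA]
Visit UG; enqueue HY → queue [LW, FK, YK, XA, WW, TA, MY, LL, IZ, IA, HY]
Visit LW → queue [FK, YK, XA, WW, TA, MY, LL, IZ, IA, HY]
Visit FK → queue [YK, XA, WW, TA, MY, LL, IZ, IA, HY]
Visit YK → queue [XA, WW, TA, MY, LL, IZ, IA, HY]
Visit XA → queue [WW, TA, MY, LL, IZ, IA, HY]
Visit WW → queue [TA, MY, LL, IZ, IA, HY]
Visit TA → queue [MY, LL, IZ, IA, HY]
Visit MY → queue [LL, IZ, IA, HY]
Visit LL → queue [IZ, IA, HY]
Visit IZ → queue [IA, HY]
Visit IA → queue [HY]
Visit HY → queue []

Visit order: YV, WD, WB, UG, LW, FK, YK, XA, WW, TA, MY, LL, IZ, IA, HY

HY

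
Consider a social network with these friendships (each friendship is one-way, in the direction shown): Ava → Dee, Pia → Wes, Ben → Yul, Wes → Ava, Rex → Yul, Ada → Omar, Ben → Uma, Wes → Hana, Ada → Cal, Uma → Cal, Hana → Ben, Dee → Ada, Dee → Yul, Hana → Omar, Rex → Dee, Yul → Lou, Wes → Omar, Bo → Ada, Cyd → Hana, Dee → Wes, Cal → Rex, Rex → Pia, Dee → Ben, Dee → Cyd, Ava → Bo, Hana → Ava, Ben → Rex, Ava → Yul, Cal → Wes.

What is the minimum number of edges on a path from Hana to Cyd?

3

Level 0: Hana
Level 1: Ava, Ben, Omar
Level 2: Bo, Dee, Rex, Uma, Yul
Level 3: Ada, Cal, Cyd, Lou, Pia, Wes
Cyd first appears at level 3.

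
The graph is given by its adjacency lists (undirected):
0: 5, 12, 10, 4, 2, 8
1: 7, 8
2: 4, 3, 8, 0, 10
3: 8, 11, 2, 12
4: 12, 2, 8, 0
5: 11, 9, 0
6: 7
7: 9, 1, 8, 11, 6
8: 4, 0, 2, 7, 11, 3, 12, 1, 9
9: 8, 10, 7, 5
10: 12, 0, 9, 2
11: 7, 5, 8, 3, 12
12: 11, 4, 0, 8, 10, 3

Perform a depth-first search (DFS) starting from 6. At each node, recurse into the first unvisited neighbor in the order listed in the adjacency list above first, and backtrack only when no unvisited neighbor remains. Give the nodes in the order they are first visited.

Visit 6
6 → 7
7 → 9
9 → 8
8 → 4
4 → 12
12 → 11
11 → 5
5 → 0
0 → 10
10 → 2
2 → 3
8 → 1

6, 7, 9, 8, 4, 12, 11, 5, 0, 10, 2, 3, 1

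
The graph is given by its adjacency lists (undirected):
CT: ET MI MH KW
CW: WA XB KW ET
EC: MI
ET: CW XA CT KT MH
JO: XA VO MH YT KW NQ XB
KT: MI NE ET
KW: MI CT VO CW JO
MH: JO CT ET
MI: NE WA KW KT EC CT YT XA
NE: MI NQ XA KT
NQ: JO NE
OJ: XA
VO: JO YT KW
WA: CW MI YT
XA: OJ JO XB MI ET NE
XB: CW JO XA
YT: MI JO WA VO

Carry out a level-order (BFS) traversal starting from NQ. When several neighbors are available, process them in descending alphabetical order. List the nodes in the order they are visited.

NQ NE JO XA MI KT YT XB VO MH KW OJ ET WA EC CT CW

Visit NQ; enqueue NE, JO → queue [NE, JO]
Visit NE; enqueue XA, MI, KT → queue [JO, XA, MI, KT]
Visit JO; enqueue YT, XB, VO, MH, KW → queue [XA, MI, KT, YT, XB, VO, MH, KW]
Visit XA; enqueue OJ, ET → queue [MI, KT, YT, XB, VO, MH, KW, OJ, ET]
Visit MI; enqueue WA, EC, CT → queue [KT, YT, XB, VO, MH, KW, OJ, ET, WA, EC, CT]
Visit KT → queue [YT, XB, VO, MH, KW, OJ, ET, WA, EC, CT]
Visit YT → queue [XB, VO, MH, KW, OJ, ET, WA, EC, CT]
Visit XB; enqueue CW → queue [VO, MH, KW, OJ, ET, WA, EC, CT, CW]
Visit VO → queue [MH, KW, OJ, ET, WA, EC, CT, CW]
Visit MH → queue [KW, OJ, ET, WA, EC, CT, CW]
Visit KW → queue [OJ, ET, WA, EC, CT, CW]
Visit OJ → queue [ET, WA, EC, CT, CW]
Visit ET → queue [WA, EC, CT, CW]
Visit WA → queue [EC, CT, CW]
Visit EC → queue [CT, CW]
Visit CT → queue [CW]
Visit CW → queue []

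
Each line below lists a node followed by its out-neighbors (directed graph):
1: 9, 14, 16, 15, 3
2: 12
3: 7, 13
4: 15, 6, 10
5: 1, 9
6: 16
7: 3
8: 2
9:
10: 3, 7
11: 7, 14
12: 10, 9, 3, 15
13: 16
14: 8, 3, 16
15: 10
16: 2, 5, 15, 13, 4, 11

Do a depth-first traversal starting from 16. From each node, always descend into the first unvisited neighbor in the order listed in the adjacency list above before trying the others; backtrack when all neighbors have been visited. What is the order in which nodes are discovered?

Visit 16
16 → 2
2 → 12
12 → 10
10 → 3
3 → 7
3 → 13
12 → 9
12 → 15
16 → 5
5 → 1
1 → 14
14 → 8
16 → 4
4 → 6
16 → 11

16 -> 2 -> 12 -> 10 -> 3 -> 7 -> 13 -> 9 -> 15 -> 5 -> 1 -> 14 -> 8 -> 4 -> 6 -> 11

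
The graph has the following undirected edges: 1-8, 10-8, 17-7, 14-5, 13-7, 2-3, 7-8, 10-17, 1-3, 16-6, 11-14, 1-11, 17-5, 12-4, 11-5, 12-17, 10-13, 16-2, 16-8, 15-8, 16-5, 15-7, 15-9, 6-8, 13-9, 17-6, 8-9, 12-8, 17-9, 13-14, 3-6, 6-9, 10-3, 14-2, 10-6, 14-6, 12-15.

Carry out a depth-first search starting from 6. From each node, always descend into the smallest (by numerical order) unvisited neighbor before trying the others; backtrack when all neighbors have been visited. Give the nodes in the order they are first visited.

6 → 3 → 1 → 8 → 7 → 13 → 9 → 15 → 12 → 4 → 17 → 5 → 11 → 14 → 2 → 16 → 10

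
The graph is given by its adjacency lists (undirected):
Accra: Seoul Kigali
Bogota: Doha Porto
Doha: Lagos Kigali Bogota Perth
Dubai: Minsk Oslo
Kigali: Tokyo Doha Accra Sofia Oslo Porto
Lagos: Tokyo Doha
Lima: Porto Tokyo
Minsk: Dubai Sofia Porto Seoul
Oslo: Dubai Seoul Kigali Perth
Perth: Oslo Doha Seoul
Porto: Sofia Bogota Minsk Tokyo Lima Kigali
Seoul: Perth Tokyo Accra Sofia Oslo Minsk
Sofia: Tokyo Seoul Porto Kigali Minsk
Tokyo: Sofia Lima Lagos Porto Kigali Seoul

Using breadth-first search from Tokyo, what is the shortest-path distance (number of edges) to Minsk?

2

Level 0: Tokyo
Level 1: Kigali, Lagos, Lima, Porto, Seoul, Sofia
Level 2: Accra, Bogota, Doha, Minsk, Oslo, Perth
Level 3: Dubai
Minsk first appears at level 2.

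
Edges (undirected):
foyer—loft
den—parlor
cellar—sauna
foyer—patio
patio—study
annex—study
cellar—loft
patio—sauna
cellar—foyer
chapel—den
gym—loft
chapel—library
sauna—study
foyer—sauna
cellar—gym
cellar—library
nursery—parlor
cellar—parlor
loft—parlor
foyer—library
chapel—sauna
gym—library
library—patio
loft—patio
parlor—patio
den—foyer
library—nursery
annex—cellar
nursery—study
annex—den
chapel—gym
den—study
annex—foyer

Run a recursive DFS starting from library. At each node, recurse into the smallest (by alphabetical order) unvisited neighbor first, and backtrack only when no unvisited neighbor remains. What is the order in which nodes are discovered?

library cellar annex den chapel gym loft foyer patio parlor nursery study sauna

Visit library
library → cellar
cellar → annex
annex → den
den → chapel
chapel → gym
gym → loft
loft → foyer
foyer → patio
patio → parlor
parlor → nursery
nursery → study
study → sauna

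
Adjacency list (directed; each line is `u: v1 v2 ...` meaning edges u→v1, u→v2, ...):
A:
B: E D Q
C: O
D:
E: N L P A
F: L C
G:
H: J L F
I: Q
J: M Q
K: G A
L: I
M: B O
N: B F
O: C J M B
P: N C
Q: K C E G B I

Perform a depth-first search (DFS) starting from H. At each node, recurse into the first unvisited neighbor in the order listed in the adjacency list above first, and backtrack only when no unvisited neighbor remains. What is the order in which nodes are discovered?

H → J → M → B → E → N → F → L → I → Q → K → G → A → C → O → P → D

Visit H
H → J
J → M
M → B
B → E
E → N
N → F
F → L
L → I
I → Q
Q → K
K → G
K → A
Q → C
C → O
E → P
B → D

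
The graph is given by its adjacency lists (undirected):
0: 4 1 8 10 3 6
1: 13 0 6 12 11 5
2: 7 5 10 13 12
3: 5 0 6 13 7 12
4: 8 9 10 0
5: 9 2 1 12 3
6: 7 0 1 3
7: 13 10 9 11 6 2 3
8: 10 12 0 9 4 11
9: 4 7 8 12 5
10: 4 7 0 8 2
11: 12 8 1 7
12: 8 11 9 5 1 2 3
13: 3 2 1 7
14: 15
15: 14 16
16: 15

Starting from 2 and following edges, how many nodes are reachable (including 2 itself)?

14

BFS from 2 visits: 2, 7, 5, 10, 13, 12, 9, 11, 6, 3, 1, 4, 0, 8
Reachable nodes: 14 of 17 total.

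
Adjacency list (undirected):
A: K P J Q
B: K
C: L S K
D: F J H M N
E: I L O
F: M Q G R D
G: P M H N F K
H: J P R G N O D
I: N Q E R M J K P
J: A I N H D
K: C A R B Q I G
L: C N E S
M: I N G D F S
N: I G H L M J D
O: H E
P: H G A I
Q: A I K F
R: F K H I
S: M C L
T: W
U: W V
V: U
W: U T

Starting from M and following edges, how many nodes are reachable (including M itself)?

BFS from M visits: M, I, N, G, D, F, S, Q, E, R, J, K, P, H, L, C, A, O, B
Reachable nodes: 19 of 23 total.

19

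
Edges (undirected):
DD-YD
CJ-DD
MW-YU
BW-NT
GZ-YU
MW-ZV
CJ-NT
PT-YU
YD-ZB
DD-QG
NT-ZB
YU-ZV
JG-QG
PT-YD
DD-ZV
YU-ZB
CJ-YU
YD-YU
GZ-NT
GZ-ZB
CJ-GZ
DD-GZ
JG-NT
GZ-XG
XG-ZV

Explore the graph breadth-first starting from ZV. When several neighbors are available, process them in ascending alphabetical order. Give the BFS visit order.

Visit ZV; enqueue DD, MW, XG, YU → queue [DD, MW, XG, YU]
Visit DD; enqueue CJ, GZ, QG, YD → queue [MW, XG, YU, CJ, GZ, QG, YD]
Visit MW → queue [XG, YU, CJ, GZ, QG, YD]
Visit XG → queue [YU, CJ, GZ, QG, YD]
Visit YU; enqueue PT, ZB → queue [CJ, GZ, QG, YD, PT, ZB]
Visit CJ; enqueue NT → queue [GZ, QG, YD, PT, ZB, NT]
Visit GZ → queue [QG, YD, PT, ZB, NT]
Visit QG; enqueue JG → queue [YD, PT, ZB, NT, JG]
Visit YD → queue [PT, ZB, NT, JG]
Visit PT → queue [ZB, NT, JG]
Visit ZB → queue [NT, JG]
Visit NT; enqueue BW → queue [JG, BW]
Visit JG → queue [BW]
Visit BW → queue []

ZV, DD, MW, XG, YU, CJ, GZ, QG, YD, PT, ZB, NT, JG, BW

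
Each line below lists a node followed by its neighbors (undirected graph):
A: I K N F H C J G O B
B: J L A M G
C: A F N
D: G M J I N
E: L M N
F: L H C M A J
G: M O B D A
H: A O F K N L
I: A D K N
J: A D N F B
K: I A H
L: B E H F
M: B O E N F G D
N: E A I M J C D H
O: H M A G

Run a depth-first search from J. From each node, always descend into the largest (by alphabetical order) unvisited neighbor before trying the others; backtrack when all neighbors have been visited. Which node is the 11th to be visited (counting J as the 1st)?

Visit J
J → N
N → M
M → O
O → H
H → L
L → F
F → C
C → A
A → K
K → I
I → D
D → G
G → B
L → E

Visit order: J, N, M, O, H, L, F, C, A, K, I, D, G, B, E

I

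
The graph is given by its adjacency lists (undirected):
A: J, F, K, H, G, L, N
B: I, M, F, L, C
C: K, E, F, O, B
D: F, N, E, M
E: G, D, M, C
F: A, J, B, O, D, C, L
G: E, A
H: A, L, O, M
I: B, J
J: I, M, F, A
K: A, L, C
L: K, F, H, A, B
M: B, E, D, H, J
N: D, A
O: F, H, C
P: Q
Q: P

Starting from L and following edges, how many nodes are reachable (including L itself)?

15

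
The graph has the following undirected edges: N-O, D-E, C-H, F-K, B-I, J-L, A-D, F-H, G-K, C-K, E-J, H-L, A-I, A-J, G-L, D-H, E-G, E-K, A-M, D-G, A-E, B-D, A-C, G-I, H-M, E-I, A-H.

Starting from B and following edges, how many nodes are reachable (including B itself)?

13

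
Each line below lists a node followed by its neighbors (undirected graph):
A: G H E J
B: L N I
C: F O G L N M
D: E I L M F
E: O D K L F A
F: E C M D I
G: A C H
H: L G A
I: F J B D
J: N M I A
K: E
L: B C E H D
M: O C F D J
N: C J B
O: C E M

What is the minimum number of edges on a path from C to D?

Level 0: C
Level 1: F, G, L, M, N, O
Level 2: A, B, D, E, H, I, J
Level 3: K
D first appears at level 2.

2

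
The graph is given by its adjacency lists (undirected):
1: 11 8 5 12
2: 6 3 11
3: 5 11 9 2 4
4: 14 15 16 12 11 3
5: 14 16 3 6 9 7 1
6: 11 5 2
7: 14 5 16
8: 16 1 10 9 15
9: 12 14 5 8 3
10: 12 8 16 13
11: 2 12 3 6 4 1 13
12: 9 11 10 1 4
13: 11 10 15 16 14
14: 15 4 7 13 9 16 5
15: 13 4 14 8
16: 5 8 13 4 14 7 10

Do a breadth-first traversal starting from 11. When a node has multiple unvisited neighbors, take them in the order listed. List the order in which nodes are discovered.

Visit 11; enqueue 2, 12, 3, 6, 4, 1, 13 → queue [2, 12, 3, 6, 4, 1, 13]
Visit 2 → queue [12, 3, 6, 4, 1, 13]
Visit 12; enqueue 9, 10 → queue [3, 6, 4, 1, 13, 9, 10]
Visit 3; enqueue 5 → queue [6, 4, 1, 13, 9, 10, 5]
Visit 6 → queue [4, 1, 13, 9, 10, 5]
Visit 4; enqueue 14, 15, 16 → queue [1, 13, 9, 10, 5, 14, 15, 16]
Visit 1; enqueue 8 → queue [13, 9, 10, 5, 14, 15, 16, 8]
Visit 13 → queue [9, 10, 5, 14, 15, 16, 8]
Visit 9 → queue [10, 5, 14, 15, 16, 8]
Visit 10 → queue [5, 14, 15, 16, 8]
Visit 5; enqueue 7 → queue [14, 15, 16, 8, 7]
Visit 14 → queue [15, 16, 8, 7]
Visit 15 → queue [16, 8, 7]
Visit 16 → queue [8, 7]
Visit 8 → queue [7]
Visit 7 → queue []

11 → 2 → 12 → 3 → 6 → 4 → 1 → 13 → 9 → 10 → 5 → 14 → 15 → 16 → 8 → 7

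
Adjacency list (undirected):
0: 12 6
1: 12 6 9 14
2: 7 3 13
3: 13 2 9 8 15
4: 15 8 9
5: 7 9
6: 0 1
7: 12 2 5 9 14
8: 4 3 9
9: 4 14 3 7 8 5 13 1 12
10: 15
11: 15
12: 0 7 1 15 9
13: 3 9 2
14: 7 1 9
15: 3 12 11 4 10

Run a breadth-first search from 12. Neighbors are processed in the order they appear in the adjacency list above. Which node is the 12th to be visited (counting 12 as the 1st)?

11

Visit 12; enqueue 0, 7, 1, 15, 9 → queue [0, 7, 1, 15, 9]
Visit 0; enqueue 6 → queue [7, 1, 15, 9, 6]
Visit 7; enqueue 2, 5, 14 → queue [1, 15, 9, 6, 2, 5, 14]
Visit 1 → queue [15, 9, 6, 2, 5, 14]
Visit 15; enqueue 3, 11, 4, 10 → queue [9, 6, 2, 5, 14, 3, 11, 4, 10]
Visit 9; enqueue 8, 13 → queue [6, 2, 5, 14, 3, 11, 4, 10, 8, 13]
Visit 6 → queue [2, 5, 14, 3, 11, 4, 10, 8, 13]
Visit 2 → queue [5, 14, 3, 11, 4, 10, 8, 13]
Visit 5 → queue [14, 3, 11, 4, 10, 8, 13]
Visit 14 → queue [3, 11, 4, 10, 8, 13]
Visit 3 → queue [11, 4, 10, 8, 13]
Visit 11 → queue [4, 10, 8, 13]
Visit 4 → queue [10, 8, 13]
Visit 10 → queue [8, 13]
Visit 8 → queue [13]
Visit 13 → queue []

Visit order: 12, 0, 7, 1, 15, 9, 6, 2, 5, 14, 3, 11, 4, 10, 8, 13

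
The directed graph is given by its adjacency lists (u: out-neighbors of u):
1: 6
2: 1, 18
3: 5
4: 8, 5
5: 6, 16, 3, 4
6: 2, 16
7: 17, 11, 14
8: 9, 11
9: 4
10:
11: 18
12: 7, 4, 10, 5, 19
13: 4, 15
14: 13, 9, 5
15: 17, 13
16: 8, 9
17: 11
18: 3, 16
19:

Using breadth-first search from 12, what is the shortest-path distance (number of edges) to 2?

Level 0: 12
Level 1: 4, 5, 7, 10, 19
Level 2: 3, 6, 8, 11, 14, 16, 17
Level 3: 2, 9, 13, 18
Level 4: 1, 15
2 first appears at level 3.

3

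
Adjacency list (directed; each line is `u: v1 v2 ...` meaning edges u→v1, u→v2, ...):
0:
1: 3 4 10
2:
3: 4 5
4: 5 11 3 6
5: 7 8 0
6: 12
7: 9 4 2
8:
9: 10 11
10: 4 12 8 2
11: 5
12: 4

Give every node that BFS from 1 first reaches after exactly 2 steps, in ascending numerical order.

2, 5, 6, 8, 11, 12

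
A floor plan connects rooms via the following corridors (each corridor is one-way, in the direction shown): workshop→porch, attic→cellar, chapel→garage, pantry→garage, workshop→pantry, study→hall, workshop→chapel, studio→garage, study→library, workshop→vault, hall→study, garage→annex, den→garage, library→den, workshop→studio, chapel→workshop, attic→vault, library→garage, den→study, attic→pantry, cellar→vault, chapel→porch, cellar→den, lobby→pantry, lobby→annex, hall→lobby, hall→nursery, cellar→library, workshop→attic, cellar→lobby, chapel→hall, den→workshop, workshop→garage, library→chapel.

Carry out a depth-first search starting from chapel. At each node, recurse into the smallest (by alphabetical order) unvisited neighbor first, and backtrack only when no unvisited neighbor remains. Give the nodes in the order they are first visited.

Visit chapel
chapel → garage
garage → annex
chapel → hall
hall → lobby
lobby → pantry
hall → nursery
hall → study
study → library
library → den
den → workshop
workshop → attic
attic → cellar
cellar → vault
workshop → porch
workshop → studio

chapel -> garage -> annex -> hall -> lobby -> pantry -> nursery -> study -> library -> den -> workshop -> attic -> cellar -> vault -> porch -> studio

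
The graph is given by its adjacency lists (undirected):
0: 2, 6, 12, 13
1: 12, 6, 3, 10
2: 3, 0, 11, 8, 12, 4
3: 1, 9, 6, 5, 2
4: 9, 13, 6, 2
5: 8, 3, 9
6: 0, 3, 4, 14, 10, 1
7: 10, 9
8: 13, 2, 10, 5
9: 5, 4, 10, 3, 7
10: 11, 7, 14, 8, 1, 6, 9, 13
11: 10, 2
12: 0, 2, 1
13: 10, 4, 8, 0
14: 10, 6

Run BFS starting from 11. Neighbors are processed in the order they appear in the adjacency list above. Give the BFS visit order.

Visit 11; enqueue 10, 2 → queue [10, 2]
Visit 10; enqueue 7, 14, 8, 1, 6, 9, 13 → queue [2, 7, 14, 8, 1, 6, 9, 13]
Visit 2; enqueue 3, 0, 12, 4 → queue [7, 14, 8, 1, 6, 9, 13, 3, 0, 12, 4]
Visit 7 → queue [14, 8, 1, 6, 9, 13, 3, 0, 12, 4]
Visit 14 → queue [8, 1, 6, 9, 13, 3, 0, 12, 4]
Visit 8; enqueue 5 → queue [1, 6, 9, 13, 3, 0, 12, 4, 5]
Visit 1 → queue [6, 9, 13, 3, 0, 12, 4, 5]
Visit 6 → queue [9, 13, 3, 0, 12, 4, 5]
Visit 9 → queue [13, 3, 0, 12, 4, 5]
Visit 13 → queue [3, 0, 12, 4, 5]
Visit 3 → queue [0, 12, 4, 5]
Visit 0 → queue [12, 4, 5]
Visit 12 → queue [4, 5]
Visit 4 → queue [5]
Visit 5 → queue []

11 10 2 7 14 8 1 6 9 13 3 0 12 4 5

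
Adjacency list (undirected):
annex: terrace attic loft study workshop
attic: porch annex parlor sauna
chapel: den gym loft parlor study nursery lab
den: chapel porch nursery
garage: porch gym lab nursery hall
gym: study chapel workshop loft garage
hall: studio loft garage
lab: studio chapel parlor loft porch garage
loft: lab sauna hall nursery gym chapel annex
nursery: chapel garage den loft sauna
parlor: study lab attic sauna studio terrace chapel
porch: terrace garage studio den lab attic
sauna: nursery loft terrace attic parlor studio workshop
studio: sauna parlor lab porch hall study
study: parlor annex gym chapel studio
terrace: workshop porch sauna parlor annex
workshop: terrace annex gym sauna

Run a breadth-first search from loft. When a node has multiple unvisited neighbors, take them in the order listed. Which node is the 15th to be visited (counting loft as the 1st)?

Visit loft; enqueue lab, sauna, hall, nursery, gym, chapel, annex → queue [lab, sauna, hall, nursery, gym, chapel, annex]
Visit lab; enqueue studio, parlor, porch, garage → queue [sauna, hall, nursery, gym, chapel, annex, studio, parlor, porch, garage]
Visit sauna; enqueue terrace, attic, workshop → queue [hall, nursery, gym, chapel, annex, studio, parlor, porch, garage, terrace, attic, workshop]
Visit hall → queue [nursery, gym, chapel, annex, studio, parlor, porch, garage, terrace, attic, workshop]
Visit nursery; enqueue den → queue [gym, chapel, annex, studio, parlor, porch, garage, terrace, attic, workshop, den]
Visit gym; enqueue study → queue [chapel, annex, studio, parlor, porch, garage, terrace, attic, workshop, den, study]
Visit chapel → queue [annex, studio, parlor, porch, garage, terrace, attic, workshop, den, study]
Visit annex → queue [studio, parlor, porch, garage, terrace, attic, workshop, den, study]
Visit studio → queue [parlor, porch, garage, terrace, attic, workshop, den, study]
Visit parlor → queue [porch, garage, terrace, attic, workshop, den, study]
Visit porch → queue [garage, terrace, attic, workshop, den, study]
Visit garage → queue [terrace, attic, workshop, den, study]
Visit terrace → queue [attic, workshop, den, study]
Visit attic → queue [workshop, den, study]
Visit workshop → queue [den, study]
Visit den → queue [study]
Visit study → queue []

Visit order: loft, lab, sauna, hall, nursery, gym, chapel, annex, studio, parlor, porch, garage, terrace, attic, workshop, den, study

workshop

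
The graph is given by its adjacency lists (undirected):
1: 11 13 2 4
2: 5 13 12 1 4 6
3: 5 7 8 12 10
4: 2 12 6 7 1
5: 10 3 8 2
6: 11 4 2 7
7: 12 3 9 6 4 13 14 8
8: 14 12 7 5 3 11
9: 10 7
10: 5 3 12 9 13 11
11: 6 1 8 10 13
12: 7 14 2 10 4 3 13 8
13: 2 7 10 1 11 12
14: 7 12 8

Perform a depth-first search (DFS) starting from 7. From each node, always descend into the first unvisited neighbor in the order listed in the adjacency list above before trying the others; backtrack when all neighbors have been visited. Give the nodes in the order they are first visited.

7 12 14 8 5 10 3 9 13 2 1 11 6 4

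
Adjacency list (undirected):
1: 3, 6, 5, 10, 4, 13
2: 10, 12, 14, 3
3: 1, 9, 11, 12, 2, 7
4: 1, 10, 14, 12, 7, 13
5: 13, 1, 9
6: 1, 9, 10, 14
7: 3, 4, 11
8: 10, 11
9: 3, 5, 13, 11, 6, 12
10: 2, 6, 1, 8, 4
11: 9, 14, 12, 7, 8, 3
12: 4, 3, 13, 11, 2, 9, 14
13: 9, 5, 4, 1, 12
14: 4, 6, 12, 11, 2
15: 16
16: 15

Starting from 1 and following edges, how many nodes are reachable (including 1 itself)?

14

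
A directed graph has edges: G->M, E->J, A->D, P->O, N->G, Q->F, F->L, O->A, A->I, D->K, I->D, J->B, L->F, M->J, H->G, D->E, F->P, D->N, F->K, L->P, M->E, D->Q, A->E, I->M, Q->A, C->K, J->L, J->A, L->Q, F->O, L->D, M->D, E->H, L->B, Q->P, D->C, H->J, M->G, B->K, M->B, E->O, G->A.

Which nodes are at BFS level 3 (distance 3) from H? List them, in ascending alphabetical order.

D, E, F, I, K, P, Q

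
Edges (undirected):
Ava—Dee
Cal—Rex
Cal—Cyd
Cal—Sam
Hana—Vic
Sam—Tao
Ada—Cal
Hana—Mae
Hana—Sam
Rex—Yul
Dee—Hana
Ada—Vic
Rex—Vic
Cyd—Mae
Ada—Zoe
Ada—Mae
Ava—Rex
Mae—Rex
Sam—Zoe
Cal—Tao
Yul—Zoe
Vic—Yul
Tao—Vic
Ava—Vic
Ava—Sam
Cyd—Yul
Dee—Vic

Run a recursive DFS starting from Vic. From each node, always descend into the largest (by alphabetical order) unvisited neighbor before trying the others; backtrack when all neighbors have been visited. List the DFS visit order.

Vic, Yul, Zoe, Sam, Tao, Cal, Rex, Mae, Hana, Dee, Ava, Cyd, Ada

Visit Vic
Vic → Yul
Yul → Zoe
Zoe → Sam
Sam → Tao
Tao → Cal
Cal → Rex
Rex → Mae
Mae → Hana
Hana → Dee
Dee → Ava
Mae → Cyd
Mae → Ada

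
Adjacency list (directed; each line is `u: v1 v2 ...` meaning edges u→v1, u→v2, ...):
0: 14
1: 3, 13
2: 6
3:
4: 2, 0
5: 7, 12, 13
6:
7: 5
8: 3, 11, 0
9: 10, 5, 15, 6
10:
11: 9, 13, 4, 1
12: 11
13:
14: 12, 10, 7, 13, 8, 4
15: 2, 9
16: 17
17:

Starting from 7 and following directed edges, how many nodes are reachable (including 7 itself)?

BFS from 7 visits: 7, 5, 13, 12, 11, 9, 4, 1, 15, 10, 6, 2, 0, 3, 14, 8
Reachable nodes: 16 of 18 total.

16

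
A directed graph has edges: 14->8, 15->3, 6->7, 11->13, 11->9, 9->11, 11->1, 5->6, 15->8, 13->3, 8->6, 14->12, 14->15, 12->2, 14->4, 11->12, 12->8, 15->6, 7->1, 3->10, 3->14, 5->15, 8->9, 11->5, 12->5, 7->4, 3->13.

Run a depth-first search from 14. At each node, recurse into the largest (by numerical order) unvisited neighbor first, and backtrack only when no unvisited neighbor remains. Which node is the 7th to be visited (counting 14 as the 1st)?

Visit 14
14 → 15
15 → 8
8 → 9
9 → 11
11 → 13
13 → 3
3 → 10
11 → 12
12 → 5
5 → 6
6 → 7
7 → 4
7 → 1
12 → 2

Visit order: 14, 15, 8, 9, 11, 13, 3, 10, 12, 5, 6, 7, 4, 1, 2

3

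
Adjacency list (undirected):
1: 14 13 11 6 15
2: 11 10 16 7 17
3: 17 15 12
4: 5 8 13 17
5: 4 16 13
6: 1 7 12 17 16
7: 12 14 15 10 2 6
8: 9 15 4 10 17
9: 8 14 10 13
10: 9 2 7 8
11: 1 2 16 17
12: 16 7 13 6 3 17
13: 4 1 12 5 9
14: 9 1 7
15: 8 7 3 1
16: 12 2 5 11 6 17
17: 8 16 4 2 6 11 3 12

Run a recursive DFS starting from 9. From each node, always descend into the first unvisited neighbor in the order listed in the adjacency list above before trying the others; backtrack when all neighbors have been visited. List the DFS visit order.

9, 8, 15, 7, 12, 16, 2, 11, 1, 14, 13, 4, 5, 17, 6, 3, 10

Visit 9
9 → 8
8 → 15
15 → 7
7 → 12
12 → 16
16 → 2
2 → 11
11 → 1
1 → 14
1 → 13
13 → 4
4 → 5
4 → 17
17 → 6
17 → 3
2 → 10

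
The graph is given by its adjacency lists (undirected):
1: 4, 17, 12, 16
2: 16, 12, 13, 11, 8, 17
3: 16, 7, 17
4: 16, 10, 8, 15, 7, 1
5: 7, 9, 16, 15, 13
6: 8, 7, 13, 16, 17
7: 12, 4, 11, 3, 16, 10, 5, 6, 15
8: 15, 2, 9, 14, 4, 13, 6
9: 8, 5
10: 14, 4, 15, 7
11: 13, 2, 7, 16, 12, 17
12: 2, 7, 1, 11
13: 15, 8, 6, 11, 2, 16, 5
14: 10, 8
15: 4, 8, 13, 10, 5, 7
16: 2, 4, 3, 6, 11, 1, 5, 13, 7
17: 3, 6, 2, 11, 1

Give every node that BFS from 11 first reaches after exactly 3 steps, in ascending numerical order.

Level 0: 11
Level 1: 2, 7, 12, 13, 16, 17
Level 2: 1, 3, 4, 5, 6, 8, 10, 15
Level 3: 9, 14

9, 14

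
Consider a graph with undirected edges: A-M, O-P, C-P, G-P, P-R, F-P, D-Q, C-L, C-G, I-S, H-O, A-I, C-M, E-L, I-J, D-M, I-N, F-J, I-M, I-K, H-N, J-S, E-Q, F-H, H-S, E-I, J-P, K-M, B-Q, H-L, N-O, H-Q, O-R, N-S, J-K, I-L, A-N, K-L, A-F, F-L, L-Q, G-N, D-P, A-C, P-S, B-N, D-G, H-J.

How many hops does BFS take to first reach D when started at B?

Level 0: B
Level 1: N, Q
Level 2: A, D, E, G, H, I, L, O, S
Level 3: C, F, J, K, M, P, R
D first appears at level 2.

2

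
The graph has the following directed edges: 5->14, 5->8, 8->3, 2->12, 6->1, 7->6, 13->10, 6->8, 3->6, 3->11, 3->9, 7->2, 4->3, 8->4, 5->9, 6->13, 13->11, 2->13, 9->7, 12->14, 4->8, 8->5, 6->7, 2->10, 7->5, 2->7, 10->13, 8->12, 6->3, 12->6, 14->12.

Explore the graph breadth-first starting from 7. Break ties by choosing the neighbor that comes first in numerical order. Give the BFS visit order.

Visit 7; enqueue 2, 5, 6 → queue [2, 5, 6]
Visit 2; enqueue 10, 12, 13 → queue [5, 6, 10, 12, 13]
Visit 5; enqueue 8, 9, 14 → queue [6, 10, 12, 13, 8, 9, 14]
Visit 6; enqueue 1, 3 → queue [10, 12, 13, 8, 9, 14, 1, 3]
Visit 10 → queue [12, 13, 8, 9, 14, 1, 3]
Visit 12 → queue [13, 8, 9, 14, 1, 3]
Visit 13; enqueue 11 → queue [8, 9, 14, 1, 3, 11]
Visit 8; enqueue 4 → queue [9, 14, 1, 3, 11, 4]
Visit 9 → queue [14, 1, 3, 11, 4]
Visit 14 → queue [1, 3, 11, 4]
Visit 1 → queue [3, 11, 4]
Visit 3 → queue [11, 4]
Visit 11 → queue [4]
Visit 4 → queue []

7, 2, 5, 6, 10, 12, 13, 8, 9, 14, 1, 3, 11, 4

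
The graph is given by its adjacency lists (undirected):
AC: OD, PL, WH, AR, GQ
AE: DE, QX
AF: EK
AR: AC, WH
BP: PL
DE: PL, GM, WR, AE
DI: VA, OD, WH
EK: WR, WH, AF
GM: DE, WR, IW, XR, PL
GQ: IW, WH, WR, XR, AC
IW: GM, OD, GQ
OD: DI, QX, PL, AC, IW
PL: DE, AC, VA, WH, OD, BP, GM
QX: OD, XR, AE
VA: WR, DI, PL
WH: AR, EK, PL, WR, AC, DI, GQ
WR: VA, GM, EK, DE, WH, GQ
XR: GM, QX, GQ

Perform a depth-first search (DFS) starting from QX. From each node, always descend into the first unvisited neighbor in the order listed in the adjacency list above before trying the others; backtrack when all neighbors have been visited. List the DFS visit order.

QX, OD, DI, VA, WR, GM, DE, PL, AC, WH, AR, EK, AF, GQ, IW, XR, BP, AE

Visit QX
QX → OD
OD → DI
DI → VA
VA → WR
WR → GM
GM → DE
DE → PL
PL → AC
AC → WH
WH → AR
WH → EK
EK → AF
WH → GQ
GQ → IW
GQ → XR
PL → BP
DE → AE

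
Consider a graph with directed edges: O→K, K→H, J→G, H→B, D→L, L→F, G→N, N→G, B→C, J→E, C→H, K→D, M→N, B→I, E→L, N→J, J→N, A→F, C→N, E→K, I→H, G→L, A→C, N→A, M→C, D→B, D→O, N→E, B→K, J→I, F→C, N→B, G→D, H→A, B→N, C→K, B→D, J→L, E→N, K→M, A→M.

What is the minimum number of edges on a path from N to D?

Level 0: N
Level 1: A, B, E, G, J
Level 2: C, D, F, I, K, L, M
Level 3: H, O
D first appears at level 2.

2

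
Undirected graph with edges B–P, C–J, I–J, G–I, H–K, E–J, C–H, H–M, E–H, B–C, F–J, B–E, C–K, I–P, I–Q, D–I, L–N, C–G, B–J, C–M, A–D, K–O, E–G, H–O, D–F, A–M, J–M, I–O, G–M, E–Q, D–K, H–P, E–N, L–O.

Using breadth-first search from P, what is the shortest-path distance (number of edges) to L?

Level 0: P
Level 1: B, H, I
Level 2: C, D, E, G, J, K, M, O, Q
Level 3: A, F, L, N
L first appears at level 3.

3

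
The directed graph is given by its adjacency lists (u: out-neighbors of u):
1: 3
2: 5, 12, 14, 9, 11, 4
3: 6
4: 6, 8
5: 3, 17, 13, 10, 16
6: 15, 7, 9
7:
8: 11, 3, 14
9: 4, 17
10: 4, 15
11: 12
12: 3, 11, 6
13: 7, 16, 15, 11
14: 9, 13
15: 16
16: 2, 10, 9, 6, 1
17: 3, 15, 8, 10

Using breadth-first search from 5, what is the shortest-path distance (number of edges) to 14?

3

Level 0: 5
Level 1: 3, 10, 13, 16, 17
Level 2: 1, 2, 4, 6, 7, 8, 9, 11, 15
Level 3: 12, 14
14 first appears at level 3.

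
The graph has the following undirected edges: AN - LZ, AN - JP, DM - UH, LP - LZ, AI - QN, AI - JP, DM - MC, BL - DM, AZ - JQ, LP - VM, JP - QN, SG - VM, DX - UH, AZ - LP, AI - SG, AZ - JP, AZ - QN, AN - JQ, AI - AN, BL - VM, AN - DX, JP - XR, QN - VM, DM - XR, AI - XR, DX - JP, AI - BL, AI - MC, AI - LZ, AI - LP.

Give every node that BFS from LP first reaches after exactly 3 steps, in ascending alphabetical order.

DM, DX

Level 0: LP
Level 1: AI, AZ, LZ, VM
Level 2: AN, BL, JP, JQ, MC, QN, SG, XR
Level 3: DM, DX
Level 4: UH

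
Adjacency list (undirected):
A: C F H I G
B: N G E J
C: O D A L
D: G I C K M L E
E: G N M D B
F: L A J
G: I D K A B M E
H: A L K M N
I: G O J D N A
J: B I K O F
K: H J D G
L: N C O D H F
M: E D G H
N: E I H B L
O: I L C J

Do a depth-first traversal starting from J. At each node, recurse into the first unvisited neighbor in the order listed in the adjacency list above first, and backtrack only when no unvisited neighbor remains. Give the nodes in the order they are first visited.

J, B, N, E, G, I, O, L, C, D, K, H, A, F, M

Visit J
J → B
B → N
N → E
E → G
G → I
I → O
O → L
L → C
C → D
D → K
K → H
H → A
A → F
H → M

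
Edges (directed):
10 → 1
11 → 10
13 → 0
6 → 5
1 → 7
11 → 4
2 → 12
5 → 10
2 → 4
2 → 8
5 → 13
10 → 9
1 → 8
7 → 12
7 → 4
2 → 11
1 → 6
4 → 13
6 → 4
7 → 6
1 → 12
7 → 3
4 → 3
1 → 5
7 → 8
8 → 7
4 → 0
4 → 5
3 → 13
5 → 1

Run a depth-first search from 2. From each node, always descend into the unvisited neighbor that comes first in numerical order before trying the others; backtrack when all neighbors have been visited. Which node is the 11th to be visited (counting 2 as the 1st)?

12

Visit 2
2 → 4
4 → 0
4 → 3
3 → 13
4 → 5
5 → 1
1 → 6
1 → 7
7 → 8
7 → 12
5 → 10
10 → 9
2 → 11

Visit order: 2, 4, 0, 3, 13, 5, 1, 6, 7, 8, 12, 10, 9, 11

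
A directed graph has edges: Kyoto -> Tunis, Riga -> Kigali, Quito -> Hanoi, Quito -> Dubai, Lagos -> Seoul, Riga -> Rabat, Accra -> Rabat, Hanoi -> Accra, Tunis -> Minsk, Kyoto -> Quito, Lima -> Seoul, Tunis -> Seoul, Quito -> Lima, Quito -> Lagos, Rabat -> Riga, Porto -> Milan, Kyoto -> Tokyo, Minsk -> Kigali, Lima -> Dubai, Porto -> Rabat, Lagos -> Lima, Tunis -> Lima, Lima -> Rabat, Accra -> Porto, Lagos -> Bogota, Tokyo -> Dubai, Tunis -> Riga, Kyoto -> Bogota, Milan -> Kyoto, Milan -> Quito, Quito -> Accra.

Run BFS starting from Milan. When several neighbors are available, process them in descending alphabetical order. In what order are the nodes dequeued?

Milan, Quito, Kyoto, Lima, Lagos, Hanoi, Dubai, Accra, Tunis, Tokyo, Bogota, Seoul, Rabat, Porto, Riga, Minsk, Kigali

Visit Milan; enqueue Quito, Kyoto → queue [Quito, Kyoto]
Visit Quito; enqueue Lima, Lagos, Hanoi, Dubai, Accra → queue [Kyoto, Lima, Lagos, Hanoi, Dubai, Accra]
Visit Kyoto; enqueue Tunis, Tokyo, Bogota → queue [Lima, Lagos, Hanoi, Dubai, Accra, Tunis, Tokyo, Bogota]
Visit Lima; enqueue Seoul, Rabat → queue [Lagos, Hanoi, Dubai, Accra, Tunis, Tokyo, Bogota, Seoul, Rabat]
Visit Lagos → queue [Hanoi, Dubai, Accra, Tunis, Tokyo, Bogota, Seoul, Rabat]
Visit Hanoi → queue [Dubai, Accra, Tunis, Tokyo, Bogota, Seoul, Rabat]
Visit Dubai → queue [Accra, Tunis, Tokyo, Bogota, Seoul, Rabat]
Visit Accra; enqueue Porto → queue [Tunis, Tokyo, Bogota, Seoul, Rabat, Porto]
Visit Tunis; enqueue Riga, Minsk → queue [Tokyo, Bogota, Seoul, Rabat, Porto, Riga, Minsk]
Visit Tokyo → queue [Bogota, Seoul, Rabat, Porto, Riga, Minsk]
Visit Bogota → queue [Seoul, Rabat, Porto, Riga, Minsk]
Visit Seoul → queue [Rabat, Porto, Riga, Minsk]
Visit Rabat → queue [Porto, Riga, Minsk]
Visit Porto → queue [Riga, Minsk]
Visit Riga; enqueue Kigali → queue [Minsk, Kigali]
Visit Minsk → queue [Kigali]
Visit Kigali → queue []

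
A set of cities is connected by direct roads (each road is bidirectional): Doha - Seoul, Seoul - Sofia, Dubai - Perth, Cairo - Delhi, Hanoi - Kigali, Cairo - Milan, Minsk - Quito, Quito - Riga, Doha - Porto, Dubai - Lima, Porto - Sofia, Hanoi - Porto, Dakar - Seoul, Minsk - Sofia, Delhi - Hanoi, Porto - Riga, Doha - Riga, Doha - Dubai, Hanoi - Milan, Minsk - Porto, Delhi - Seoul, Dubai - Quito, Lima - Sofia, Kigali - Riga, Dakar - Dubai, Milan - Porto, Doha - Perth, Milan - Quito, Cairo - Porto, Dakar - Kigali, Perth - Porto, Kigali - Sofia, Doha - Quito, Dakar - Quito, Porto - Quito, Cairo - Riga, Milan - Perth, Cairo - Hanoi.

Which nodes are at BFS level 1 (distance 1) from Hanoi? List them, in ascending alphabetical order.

Level 0: Hanoi
Level 1: Cairo, Delhi, Kigali, Milan, Porto
Level 2: Dakar, Doha, Minsk, Perth, Quito, Riga, Seoul, Sofia
Level 3: Dubai, Lima

Cairo, Delhi, Kigali, Milan, Porto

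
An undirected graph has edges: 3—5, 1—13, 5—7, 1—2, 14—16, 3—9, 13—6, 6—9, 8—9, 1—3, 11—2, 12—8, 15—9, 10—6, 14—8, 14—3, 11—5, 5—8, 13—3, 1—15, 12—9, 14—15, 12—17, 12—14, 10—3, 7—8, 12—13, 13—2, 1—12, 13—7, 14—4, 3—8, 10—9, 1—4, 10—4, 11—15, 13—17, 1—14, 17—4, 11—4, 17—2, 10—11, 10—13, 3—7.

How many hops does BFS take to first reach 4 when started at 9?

Level 0: 9
Level 1: 3, 6, 8, 10, 12, 15
Level 2: 1, 4, 5, 7, 11, 13, 14, 17
Level 3: 2, 16
4 first appears at level 2.

2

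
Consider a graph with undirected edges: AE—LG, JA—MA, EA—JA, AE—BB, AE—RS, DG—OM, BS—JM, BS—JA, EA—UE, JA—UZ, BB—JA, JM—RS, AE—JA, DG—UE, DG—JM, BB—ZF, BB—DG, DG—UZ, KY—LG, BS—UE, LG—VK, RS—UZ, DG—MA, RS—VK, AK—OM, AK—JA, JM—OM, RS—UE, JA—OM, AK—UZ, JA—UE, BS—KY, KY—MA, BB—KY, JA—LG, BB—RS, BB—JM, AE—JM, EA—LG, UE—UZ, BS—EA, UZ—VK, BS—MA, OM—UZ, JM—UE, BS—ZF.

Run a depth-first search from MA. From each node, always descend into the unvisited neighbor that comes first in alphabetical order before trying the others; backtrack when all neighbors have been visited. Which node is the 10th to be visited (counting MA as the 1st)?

AK

Visit MA
MA → BS
BS → EA
EA → JA
JA → AE
AE → BB
BB → DG
DG → JM
JM → OM
OM → AK
AK → UZ
UZ → RS
RS → UE
RS → VK
VK → LG
LG → KY
BB → ZF

Visit order: MA, BS, EA, JA, AE, BB, DG, JM, OM, AK, UZ, RS, UE, VK, LG, KY, ZF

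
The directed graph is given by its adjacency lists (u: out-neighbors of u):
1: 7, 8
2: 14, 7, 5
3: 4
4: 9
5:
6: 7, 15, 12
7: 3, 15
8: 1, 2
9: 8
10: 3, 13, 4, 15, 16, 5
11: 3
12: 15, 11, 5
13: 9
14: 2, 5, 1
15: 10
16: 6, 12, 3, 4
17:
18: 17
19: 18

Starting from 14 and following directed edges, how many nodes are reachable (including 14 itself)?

BFS from 14 visits: 14, 5, 2, 1, 7, 8, 15, 3, 10, 4, 16, 13, 9, 12, 6, 11
Reachable nodes: 16 of 19 total.

16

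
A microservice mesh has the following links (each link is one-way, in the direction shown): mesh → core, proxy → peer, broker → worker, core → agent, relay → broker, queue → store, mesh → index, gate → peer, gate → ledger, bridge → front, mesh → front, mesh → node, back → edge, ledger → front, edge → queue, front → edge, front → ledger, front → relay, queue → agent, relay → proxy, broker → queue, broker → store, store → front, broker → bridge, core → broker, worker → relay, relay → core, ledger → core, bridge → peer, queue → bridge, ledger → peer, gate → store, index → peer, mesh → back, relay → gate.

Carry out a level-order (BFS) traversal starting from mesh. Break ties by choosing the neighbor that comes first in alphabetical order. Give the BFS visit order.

mesh back core front index node edge agent broker ledger relay peer queue bridge store worker gate proxy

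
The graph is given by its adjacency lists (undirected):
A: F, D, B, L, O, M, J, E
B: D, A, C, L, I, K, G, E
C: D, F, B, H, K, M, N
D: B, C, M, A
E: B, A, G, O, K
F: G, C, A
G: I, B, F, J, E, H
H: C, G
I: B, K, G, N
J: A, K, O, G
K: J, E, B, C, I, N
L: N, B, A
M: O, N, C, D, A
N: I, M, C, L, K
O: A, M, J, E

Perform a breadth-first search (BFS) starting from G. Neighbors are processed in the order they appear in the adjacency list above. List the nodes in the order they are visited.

G, I, B, F, J, E, H, K, N, D, A, C, L, O, M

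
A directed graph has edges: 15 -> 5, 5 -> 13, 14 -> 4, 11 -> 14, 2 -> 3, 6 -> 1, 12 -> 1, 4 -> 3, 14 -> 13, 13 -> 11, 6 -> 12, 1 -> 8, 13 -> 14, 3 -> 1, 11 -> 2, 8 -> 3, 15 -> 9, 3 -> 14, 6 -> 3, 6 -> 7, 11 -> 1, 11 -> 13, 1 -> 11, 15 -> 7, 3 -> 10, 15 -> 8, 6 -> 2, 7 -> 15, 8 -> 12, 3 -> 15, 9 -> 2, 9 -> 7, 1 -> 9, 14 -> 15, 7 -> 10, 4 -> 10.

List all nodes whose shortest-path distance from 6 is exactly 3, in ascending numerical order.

Level 0: 6
Level 1: 1, 2, 3, 7, 12
Level 2: 8, 9, 10, 11, 14, 15
Level 3: 4, 5, 13

4, 5, 13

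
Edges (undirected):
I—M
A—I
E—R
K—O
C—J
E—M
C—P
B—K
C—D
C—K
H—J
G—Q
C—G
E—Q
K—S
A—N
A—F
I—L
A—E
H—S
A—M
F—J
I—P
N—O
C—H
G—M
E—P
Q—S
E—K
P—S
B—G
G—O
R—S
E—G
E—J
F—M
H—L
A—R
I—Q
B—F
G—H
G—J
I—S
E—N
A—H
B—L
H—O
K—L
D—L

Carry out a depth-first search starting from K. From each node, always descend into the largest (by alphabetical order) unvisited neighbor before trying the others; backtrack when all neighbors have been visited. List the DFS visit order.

Visit K
K → S
S → R
R → E
E → Q
Q → I
I → P
P → C
C → J
J → H
H → O
O → N
N → A
A → M
M → G
G → B
B → L
L → D
B → F

K, S, R, E, Q, I, P, C, J, H, O, N, A, M, G, B, L, D, F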